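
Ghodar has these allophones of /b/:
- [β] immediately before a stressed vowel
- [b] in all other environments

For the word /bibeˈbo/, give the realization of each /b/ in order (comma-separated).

[b], [b], [β]

Occurrence 1 (position 1): no conditioning environment matches → elsewhere allophone [b].
Occurrence 2 (position 3): no conditioning environment matches → elsewhere allophone [b].
Occurrence 3 (position 5): immediately before a stressed vowel → [β].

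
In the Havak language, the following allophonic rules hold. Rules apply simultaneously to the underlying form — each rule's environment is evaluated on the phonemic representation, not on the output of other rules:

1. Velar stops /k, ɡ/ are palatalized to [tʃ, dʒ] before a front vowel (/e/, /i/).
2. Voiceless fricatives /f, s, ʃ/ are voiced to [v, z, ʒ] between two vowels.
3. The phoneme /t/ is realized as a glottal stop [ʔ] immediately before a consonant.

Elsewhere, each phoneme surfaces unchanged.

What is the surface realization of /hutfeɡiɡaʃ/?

/h/ — not in any rule's target class → [h].
/u/ stays [u].
/t/ (between /u/ and /f/) occurs immediately before a consonant → [ʔ] by rule 3.
/f/ — between /t/ and /e/; rule 2 does not apply here → [f].
/e/ — not in any rule's target class → [e].
/ɡ/ (between /e/ and /i/) occurs before a front vowel → [dʒ] by rule 1.
/i/ — not in any rule's target class → [i].
/ɡ/ — between /i/ and /a/; rule 1 does not apply here → [ɡ].
/a/ (between /ɡ/ and /ʃ/): no rule targets it → [a].
/ʃ/ (word-final) is in the target of rule 2 but the environment (between two vowels) is not met → [ʃ].

[huʔfedʒiɡaʃ]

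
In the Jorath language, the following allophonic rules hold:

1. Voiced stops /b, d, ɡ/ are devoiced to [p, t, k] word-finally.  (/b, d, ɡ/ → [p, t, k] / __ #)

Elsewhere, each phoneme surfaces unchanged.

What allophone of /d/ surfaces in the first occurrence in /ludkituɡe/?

/d/ (between /u/ and /k/) fails the environment for rule 1, so it stays [d].

[d]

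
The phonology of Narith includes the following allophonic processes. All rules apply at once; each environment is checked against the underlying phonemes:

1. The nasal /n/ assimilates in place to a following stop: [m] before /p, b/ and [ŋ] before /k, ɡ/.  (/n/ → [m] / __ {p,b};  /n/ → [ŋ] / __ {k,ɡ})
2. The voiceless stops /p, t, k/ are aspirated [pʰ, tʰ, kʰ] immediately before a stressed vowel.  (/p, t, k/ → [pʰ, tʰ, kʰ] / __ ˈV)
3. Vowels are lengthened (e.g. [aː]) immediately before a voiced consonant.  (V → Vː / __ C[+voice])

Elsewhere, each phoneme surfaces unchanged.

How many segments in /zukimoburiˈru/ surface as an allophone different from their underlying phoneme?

Segments that undergo a rule: /i/ → [iː] (rule 3); /o/ → [oː] (rule 3); /u/ → [uː] (rule 3); /i/ → [iː] (rule 3).
All other segments surface unchanged.

4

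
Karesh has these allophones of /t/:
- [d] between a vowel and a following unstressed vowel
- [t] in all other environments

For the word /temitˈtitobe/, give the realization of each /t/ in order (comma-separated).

[t], [t], [t], [d]

Occurrence 1 (position 1): no conditioning environment matches → elsewhere allophone [t].
Occurrence 2 (position 5): no conditioning environment matches → elsewhere allophone [t].
Occurrence 3 (position 6): no conditioning environment matches → elsewhere allophone [t].
Occurrence 4 (position 8): between a vowel and a following unstressed vowel → [d].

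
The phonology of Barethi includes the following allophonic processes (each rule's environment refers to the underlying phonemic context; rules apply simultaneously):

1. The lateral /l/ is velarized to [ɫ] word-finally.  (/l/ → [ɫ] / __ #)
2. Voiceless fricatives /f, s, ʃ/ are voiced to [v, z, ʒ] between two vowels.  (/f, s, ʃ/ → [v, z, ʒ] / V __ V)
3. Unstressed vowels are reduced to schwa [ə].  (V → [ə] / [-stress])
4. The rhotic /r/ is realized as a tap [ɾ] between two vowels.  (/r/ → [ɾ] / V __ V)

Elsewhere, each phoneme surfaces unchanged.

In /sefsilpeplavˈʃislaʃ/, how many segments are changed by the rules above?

Segments that undergo a rule: /e/ → [ə] (rule 3); /i/ → [ə] (rule 3); /e/ → [ə] (rule 3); /a/ → [ə] (rule 3); /a/ → [ə] (rule 3).
All other segments surface unchanged.

5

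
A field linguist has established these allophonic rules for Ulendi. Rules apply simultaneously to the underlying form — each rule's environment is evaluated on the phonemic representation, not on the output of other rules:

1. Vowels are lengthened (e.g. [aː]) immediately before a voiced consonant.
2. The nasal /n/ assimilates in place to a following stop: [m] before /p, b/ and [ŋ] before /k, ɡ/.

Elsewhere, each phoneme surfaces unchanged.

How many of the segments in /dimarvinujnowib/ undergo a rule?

6

Segments that undergo a rule: /i/ → [iː] (rule 1); /a/ → [aː] (rule 1); /i/ → [iː] (rule 1); /u/ → [uː] (rule 1); /o/ → [oː] (rule 1); /i/ → [iː] (rule 1).
All other segments surface unchanged.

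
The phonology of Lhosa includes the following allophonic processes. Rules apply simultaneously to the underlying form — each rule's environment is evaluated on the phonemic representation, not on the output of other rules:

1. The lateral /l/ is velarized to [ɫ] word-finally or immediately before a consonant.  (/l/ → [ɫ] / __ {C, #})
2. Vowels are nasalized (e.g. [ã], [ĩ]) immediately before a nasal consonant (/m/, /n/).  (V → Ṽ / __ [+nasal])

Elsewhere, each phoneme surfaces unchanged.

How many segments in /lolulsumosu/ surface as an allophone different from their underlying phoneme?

Segments that undergo a rule: /l/ → [ɫ] (rule 1); /u/ → [ũ] (rule 2).
All other segments surface unchanged.

2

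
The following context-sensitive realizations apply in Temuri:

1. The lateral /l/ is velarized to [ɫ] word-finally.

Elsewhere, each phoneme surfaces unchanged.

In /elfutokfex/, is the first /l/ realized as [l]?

Yes

/l/ (between /e/ and /f/) fails the environment for rule 1, so it stays [l].
The actual realization is [l], which matches [l].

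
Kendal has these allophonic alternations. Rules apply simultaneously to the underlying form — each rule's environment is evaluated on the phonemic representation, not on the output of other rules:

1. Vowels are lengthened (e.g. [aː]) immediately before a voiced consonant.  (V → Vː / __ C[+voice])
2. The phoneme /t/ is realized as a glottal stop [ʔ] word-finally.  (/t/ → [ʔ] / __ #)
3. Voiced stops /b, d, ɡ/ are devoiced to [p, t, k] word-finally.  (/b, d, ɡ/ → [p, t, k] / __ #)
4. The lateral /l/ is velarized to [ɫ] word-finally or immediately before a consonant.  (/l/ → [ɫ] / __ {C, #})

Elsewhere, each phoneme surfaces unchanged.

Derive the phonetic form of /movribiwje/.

/m/ — not in any rule's target class → [m].
/o/ meets the environment for rule 1 (before a voiced consonant) → [oː].
/v/ — not in any rule's target class → [v].
/r/ (between /v/ and /i/) is unaffected → [r].
/i/ (between /r/ and /b/) occurs before a voiced consonant → [iː] by rule 1.
/b/ (between /i/ and /i/) is in the target of rule 3 but the environment (word-finally) is not met → [b].
Rule 1 applies to /i/ (between /b/ and /w/: before a voiced consonant) → [iː].
/w/ (between /i/ and /j/): no rule targets it → [w].
/j/ — not in any rule's target class → [j].
/e/ (word-final) is in the target of rule 1 but the environment (before a voiced consonant) is not met → [e].

[moːvriːbiːwje]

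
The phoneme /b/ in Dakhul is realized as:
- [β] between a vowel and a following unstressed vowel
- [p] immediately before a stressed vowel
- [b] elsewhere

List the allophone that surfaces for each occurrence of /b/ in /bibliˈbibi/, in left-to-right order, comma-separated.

[b], [b], [p], [β]

Occurrence 1 (position 1): no conditioning environment matches → elsewhere allophone [b].
Occurrence 2 (position 3): no conditioning environment matches → elsewhere allophone [b].
Occurrence 3 (position 6): immediately before a stressed vowel → [p].
Occurrence 4 (position 8): between a vowel and a following unstressed vowel → [β].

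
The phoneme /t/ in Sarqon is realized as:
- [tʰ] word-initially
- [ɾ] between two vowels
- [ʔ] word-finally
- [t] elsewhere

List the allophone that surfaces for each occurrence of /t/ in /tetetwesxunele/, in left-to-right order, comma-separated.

Occurrence 1 (position 1): word-initially → [tʰ].
Occurrence 2 (position 3): between two vowels → [ɾ].
Occurrence 3 (position 5): no conditioning environment matches → elsewhere allophone [t].

[tʰ], [ɾ], [t]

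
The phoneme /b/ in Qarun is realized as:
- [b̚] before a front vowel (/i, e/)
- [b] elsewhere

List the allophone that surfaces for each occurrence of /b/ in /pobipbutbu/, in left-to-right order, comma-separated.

[b̚], [b], [b]

Occurrence 1 (position 3): before a front vowel (/i, e/) → [b̚].
Occurrence 2 (position 6): no conditioning environment matches → elsewhere allophone [b].
Occurrence 3 (position 9): no conditioning environment matches → elsewhere allophone [b].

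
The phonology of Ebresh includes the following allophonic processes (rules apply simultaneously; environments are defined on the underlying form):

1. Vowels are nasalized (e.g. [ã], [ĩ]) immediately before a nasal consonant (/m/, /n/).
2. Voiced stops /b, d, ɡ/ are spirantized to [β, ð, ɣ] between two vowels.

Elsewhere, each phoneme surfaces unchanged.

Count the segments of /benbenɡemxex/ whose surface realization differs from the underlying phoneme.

Segments that undergo a rule: /e/ → [ẽ] (rule 1); /e/ → [ẽ] (rule 1); /e/ → [ẽ] (rule 1).
All other segments surface unchanged.

3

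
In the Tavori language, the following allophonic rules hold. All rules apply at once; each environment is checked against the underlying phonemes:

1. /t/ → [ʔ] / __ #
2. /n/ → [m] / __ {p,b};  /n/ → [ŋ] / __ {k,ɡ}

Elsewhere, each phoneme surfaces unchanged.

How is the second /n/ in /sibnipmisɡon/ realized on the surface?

[n]

/n/ — word-final; rule 2 does not apply here → [n].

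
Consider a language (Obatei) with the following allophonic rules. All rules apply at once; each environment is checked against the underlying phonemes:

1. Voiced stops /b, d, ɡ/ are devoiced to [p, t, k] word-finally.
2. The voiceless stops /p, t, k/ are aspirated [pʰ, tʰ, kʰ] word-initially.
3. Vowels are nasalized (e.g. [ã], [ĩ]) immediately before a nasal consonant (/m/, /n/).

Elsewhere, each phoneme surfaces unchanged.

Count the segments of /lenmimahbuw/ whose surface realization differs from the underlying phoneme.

Segments that undergo a rule: /e/ → [ẽ] (rule 3); /i/ → [ĩ] (rule 3).
All other segments surface unchanged.

2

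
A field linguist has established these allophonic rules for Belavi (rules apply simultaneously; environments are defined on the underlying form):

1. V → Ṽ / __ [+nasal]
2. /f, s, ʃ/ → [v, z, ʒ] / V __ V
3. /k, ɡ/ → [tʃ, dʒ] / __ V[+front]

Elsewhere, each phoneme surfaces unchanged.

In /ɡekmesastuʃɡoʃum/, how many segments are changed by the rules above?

4

Segments that undergo a rule: /ɡ/ → [dʒ] (rule 3); /s/ → [z] (rule 2); /ʃ/ → [ʒ] (rule 2); /u/ → [ũ] (rule 1).
All other segments surface unchanged.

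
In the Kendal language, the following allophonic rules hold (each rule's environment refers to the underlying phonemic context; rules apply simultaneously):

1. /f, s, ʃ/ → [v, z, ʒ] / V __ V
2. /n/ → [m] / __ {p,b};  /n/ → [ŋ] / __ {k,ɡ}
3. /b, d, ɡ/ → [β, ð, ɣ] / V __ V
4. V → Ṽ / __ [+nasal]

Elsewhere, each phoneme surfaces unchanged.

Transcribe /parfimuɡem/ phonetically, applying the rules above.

[parfĩmuɣẽm]

/p/ stays [p].
/a/ (between /p/ and /r/) fails the environment for rule 4, so it stays [a].
/r/ (between /a/ and /f/) is unaffected → [r].
/f/ — between /r/ and /i/; rule 1 does not apply here → [f].
Rule 4 applies to /i/ (between /f/ and /m/: before a nasal consonant) → [ĩ].
/m/ stays [m].
/u/ (between /m/ and /ɡ/) is in the target of rule 4 but the environment (before a nasal consonant) is not met → [u].
/ɡ/ (between /u/ and /e/) occurs between two vowels → [ɣ] by rule 3.
/e/ (between /ɡ/ and /m/) occurs before a nasal consonant → [ẽ] by rule 4.
/m/ (word-final): no rule targets it → [m].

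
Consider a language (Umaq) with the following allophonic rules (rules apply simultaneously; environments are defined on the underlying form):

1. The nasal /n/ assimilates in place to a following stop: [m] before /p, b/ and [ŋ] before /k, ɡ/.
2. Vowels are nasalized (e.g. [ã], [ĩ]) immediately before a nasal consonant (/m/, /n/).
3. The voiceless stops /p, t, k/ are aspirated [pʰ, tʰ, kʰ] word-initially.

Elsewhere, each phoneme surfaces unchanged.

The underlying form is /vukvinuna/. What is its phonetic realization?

[vukvĩnũna]

/v/ (word-initial) is unaffected → [v].
/u/ (between /v/ and /k/): rule 2 targets it, but not before a nasal consonant → unchanged [u].
/k/ (between /u/ and /v/): rule 3 targets it, but not word-initially → unchanged [k].
/v/ (between /k/ and /i/) is unaffected → [v].
/i/ (between /v/ and /n/): before a nasal consonant, so rule 2 applies → [ĩ].
/n/ (between /i/ and /u/) is in the target of rule 1 but the environment (before a labial or velar stop) is not met → [n].
/u/ meets the environment for rule 2 (before a nasal consonant) → [ũ].
/n/ — between /u/ and /a/; rule 1 does not apply here → [n].
/a/ (word-final) fails the environment for rule 2, so it stays [a].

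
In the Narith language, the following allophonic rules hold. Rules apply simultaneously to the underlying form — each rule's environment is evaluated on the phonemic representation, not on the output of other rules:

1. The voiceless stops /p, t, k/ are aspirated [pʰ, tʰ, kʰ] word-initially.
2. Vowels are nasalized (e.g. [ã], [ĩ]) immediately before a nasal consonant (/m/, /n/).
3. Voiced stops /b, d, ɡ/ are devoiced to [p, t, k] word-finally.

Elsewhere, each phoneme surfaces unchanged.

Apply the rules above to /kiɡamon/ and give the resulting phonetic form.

[kʰiɡãmõn]

Rule 1 applies to /k/ (word-initial: word-initially) → [kʰ].
/i/ (between /k/ and /ɡ/) is in the target of rule 2 but the environment (before a nasal consonant) is not met → [i].
/ɡ/ (between /i/ and /a/) is in the target of rule 3 but the environment (word-finally) is not met → [ɡ].
Rule 2 applies to /a/ (between /ɡ/ and /m/: before a nasal consonant) → [ã].
/m/ stays [m].
/o/ meets the environment for rule 2 (before a nasal consonant) → [õ].
/n/ (word-final) is unaffected → [n].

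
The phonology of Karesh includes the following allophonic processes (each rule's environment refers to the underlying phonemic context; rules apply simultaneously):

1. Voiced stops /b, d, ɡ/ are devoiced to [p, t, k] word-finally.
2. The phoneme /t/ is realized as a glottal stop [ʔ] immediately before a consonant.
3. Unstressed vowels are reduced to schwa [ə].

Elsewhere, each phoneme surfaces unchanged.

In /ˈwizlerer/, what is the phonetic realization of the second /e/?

Rule 3 applies to /e/ (between /r/ and /r/: in an unstressed syllable) → [ə].

[ə]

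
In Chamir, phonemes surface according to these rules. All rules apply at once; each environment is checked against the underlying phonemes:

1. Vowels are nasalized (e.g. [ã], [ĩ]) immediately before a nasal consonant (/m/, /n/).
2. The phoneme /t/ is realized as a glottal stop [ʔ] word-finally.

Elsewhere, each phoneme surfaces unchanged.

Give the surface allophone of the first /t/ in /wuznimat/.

Rule 2 applies to /t/ (word-final: word-finally) → [ʔ].

[ʔ]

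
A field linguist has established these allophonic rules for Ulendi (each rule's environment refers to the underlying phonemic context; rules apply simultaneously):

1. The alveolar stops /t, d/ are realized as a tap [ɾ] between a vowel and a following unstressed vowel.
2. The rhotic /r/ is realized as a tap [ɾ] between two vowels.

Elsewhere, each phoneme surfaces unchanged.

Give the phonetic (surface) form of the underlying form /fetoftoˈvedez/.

/f/ — not in any rule's target class → [f].
/e/ — not in any rule's target class → [e].
/t/ (between /e/ and /o/) occurs between a vowel and a following unstressed vowel → [ɾ] by rule 1.
/o/ stays [o].
/f/ — not in any rule's target class → [f].
/t/ — between /f/ and /o/; rule 1 does not apply here → [t].
/o/ — not in any rule's target class → [o].
/v/ — not in any rule's target class → [v].
/e/ (between /v/ and /d/) is unaffected → [e].
/d/ (between /e/ and /e/): between a vowel and a following unstressed vowel, so rule 1 applies → [ɾ].
/e/ stays [e].
/z/ stays [z].

[feɾoftoˈveɾez]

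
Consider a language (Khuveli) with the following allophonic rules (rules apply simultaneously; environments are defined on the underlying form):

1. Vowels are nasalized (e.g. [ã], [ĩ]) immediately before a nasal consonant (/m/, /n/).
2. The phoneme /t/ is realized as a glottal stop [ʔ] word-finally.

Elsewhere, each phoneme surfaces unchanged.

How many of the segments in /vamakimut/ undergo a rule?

Segments that undergo a rule: /a/ → [ã] (rule 1); /i/ → [ĩ] (rule 1); /t/ → [ʔ] (rule 2).
All other segments surface unchanged.

3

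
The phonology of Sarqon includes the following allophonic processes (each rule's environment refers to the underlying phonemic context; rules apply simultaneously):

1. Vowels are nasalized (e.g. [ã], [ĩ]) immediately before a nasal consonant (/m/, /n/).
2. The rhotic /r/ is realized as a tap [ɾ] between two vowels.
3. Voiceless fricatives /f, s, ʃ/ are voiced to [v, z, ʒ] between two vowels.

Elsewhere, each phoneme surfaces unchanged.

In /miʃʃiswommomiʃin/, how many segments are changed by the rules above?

4

Segments that undergo a rule: /o/ → [õ] (rule 1); /o/ → [õ] (rule 1); /ʃ/ → [ʒ] (rule 3); /i/ → [ĩ] (rule 1).
All other segments surface unchanged.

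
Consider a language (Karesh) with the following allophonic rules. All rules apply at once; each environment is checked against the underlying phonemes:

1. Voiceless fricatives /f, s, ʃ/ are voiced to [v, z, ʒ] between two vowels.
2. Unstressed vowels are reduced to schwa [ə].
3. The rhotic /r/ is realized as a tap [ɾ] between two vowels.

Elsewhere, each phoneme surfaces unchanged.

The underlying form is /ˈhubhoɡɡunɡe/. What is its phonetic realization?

/u/ (between /h/ and /b/) is in the target of rule 2 but the environment (in an unstressed syllable) is not met → [u].
/o/ (between /h/ and /ɡ/) occurs in an unstressed syllable → [ə] by rule 2.
/u/ (between /ɡ/ and /n/): in an unstressed syllable, so rule 2 applies → [ə].
/e/ — word-final, in an unstressed syllable — surfaces as [ə] (rule 2).

[ˈhubhəɡɡənɡə]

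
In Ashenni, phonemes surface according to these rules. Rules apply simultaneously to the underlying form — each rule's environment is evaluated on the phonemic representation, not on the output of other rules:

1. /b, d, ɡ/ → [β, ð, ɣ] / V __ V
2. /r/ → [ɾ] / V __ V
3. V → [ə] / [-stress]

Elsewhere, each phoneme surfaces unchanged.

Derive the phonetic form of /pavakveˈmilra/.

[pəvəkvəˈmilrə]

/a/ (between /p/ and /v/) occurs in an unstressed syllable → [ə] by rule 3.
/a/ (between /v/ and /k/): in an unstressed syllable, so rule 3 applies → [ə].
/e/ — between /v/ and /m/, in an unstressed syllable — surfaces as [ə] (rule 3).
/i/ (between /m/ and /l/) fails the environment for rule 3, so it stays [i].
/r/ (between /l/ and /a/): rule 2 targets it, but not between two vowels → unchanged [r].
/a/ (word-final) occurs in an unstressed syllable → [ə] by rule 3.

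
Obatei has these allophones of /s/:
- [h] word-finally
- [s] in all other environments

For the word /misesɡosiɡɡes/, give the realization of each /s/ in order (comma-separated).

[s], [s], [s], [h]

Occurrence 1 (position 3): no conditioning environment matches → elsewhere allophone [s].
Occurrence 2 (position 5): no conditioning environment matches → elsewhere allophone [s].
Occurrence 3 (position 8): no conditioning environment matches → elsewhere allophone [s].
Occurrence 4 (position 13): word-finally → [h].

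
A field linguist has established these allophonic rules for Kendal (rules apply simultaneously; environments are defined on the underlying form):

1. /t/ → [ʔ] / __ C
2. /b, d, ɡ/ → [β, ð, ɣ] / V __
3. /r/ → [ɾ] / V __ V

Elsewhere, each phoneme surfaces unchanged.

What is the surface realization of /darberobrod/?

[darbeɾoβroð]

/d/ (word-initial): rule 2 targets it, but not immediately after a vowel → unchanged [d].
/a/ (between /d/ and /r/): no rule targets it → [a].
/r/ (between /a/ and /b/): rule 3 targets it, but not between two vowels → unchanged [r].
/b/ — between /r/ and /e/; rule 2 does not apply here → [b].
/e/ (between /b/ and /r/) is unaffected → [e].
/r/ — between /e/ and /o/, between two vowels — surfaces as [ɾ] (rule 3).
/o/ stays [o].
Rule 2 applies to /b/ (between /o/ and /r/: immediately after a vowel) → [β].
/r/ (between /b/ and /o/): rule 3 targets it, but not between two vowels → unchanged [r].
/o/ — not in any rule's target class → [o].
/d/ — word-final, immediately after a vowel — surfaces as [ð] (rule 2).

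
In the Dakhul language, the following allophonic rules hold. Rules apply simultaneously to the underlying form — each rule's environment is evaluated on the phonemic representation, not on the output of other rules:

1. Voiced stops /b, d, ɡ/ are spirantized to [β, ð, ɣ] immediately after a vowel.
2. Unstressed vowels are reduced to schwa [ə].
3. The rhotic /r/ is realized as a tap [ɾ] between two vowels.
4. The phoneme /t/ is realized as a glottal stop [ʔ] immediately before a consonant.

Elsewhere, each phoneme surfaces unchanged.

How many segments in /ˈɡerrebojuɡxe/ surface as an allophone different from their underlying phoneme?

6

Segments that undergo a rule: /e/ → [ə] (rule 2); /b/ → [β] (rule 1); /o/ → [ə] (rule 2); /u/ → [ə] (rule 2); /ɡ/ → [ɣ] (rule 1); /e/ → [ə] (rule 2).
All other segments surface unchanged.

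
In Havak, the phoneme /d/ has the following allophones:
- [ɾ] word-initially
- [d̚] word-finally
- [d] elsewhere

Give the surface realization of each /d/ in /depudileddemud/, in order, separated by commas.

[ɾ], [d], [d], [d], [d̚]

Occurrence 1 (position 1): word-initially → [ɾ].
Occurrence 2 (position 5): no conditioning environment matches → elsewhere allophone [d].
Occurrence 3 (position 9): no conditioning environment matches → elsewhere allophone [d].
Occurrence 4 (position 10): no conditioning environment matches → elsewhere allophone [d].
Occurrence 5 (position 14): word-finally → [d̚].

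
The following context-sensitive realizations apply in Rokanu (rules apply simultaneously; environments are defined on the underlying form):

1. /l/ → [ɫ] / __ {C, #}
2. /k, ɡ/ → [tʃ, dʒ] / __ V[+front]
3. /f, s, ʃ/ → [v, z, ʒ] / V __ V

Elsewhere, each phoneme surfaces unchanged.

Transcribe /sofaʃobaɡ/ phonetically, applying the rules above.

[sovaʒobaɡ]

/s/ (word-initial) is in the target of rule 3 but the environment (between two vowels) is not met → [s].
/o/ (between /s/ and /f/) is unaffected → [o].
/f/ — between /o/ and /a/, between two vowels — surfaces as [v] (rule 3).
/a/ stays [a].
Rule 3 applies to /ʃ/ (between /a/ and /o/: between two vowels) → [ʒ].
/o/ stays [o].
/b/ (between /o/ and /a/): no rule targets it → [b].
/a/ (between /b/ and /ɡ/): no rule targets it → [a].
/ɡ/ (word-final) fails the environment for rule 2, so it stays [ɡ].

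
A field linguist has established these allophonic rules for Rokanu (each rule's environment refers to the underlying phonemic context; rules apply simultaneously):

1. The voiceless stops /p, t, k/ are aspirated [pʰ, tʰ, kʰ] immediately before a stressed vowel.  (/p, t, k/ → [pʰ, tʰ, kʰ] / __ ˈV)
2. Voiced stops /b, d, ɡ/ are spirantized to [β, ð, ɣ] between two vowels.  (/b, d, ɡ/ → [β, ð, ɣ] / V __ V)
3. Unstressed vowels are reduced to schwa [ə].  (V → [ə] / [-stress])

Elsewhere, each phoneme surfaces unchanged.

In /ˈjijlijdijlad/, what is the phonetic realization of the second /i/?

[ə]

Rule 3 applies to /i/ (between /l/ and /j/: in an unstressed syllable) → [ə].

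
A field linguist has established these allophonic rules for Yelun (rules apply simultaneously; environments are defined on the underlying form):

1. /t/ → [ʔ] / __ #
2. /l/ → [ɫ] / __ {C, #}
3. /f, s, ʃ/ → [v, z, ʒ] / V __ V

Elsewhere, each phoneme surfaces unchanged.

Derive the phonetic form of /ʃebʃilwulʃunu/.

/ʃ/ (word-initial) fails the environment for rule 3, so it stays [ʃ].
/e/ (between /ʃ/ and /b/): no rule targets it → [e].
/b/ (between /e/ and /ʃ/) is unaffected → [b].
/ʃ/ (between /b/ and /i/) fails the environment for rule 3, so it stays [ʃ].
/i/ (between /ʃ/ and /l/) is unaffected → [i].
Rule 2 applies to /l/ (between /i/ and /w/: word-finally or immediately before a consonant) → [ɫ].
/w/ stays [w].
/u/ — not in any rule's target class → [u].
/l/ — between /u/ and /ʃ/, word-finally or immediately before a consonant — surfaces as [ɫ] (rule 2).
/ʃ/ (between /l/ and /u/) is in the target of rule 3 but the environment (between two vowels) is not met → [ʃ].
/u/ — not in any rule's target class → [u].
/n/ — not in any rule's target class → [n].
/u/ stays [u].

[ʃebʃiɫwuɫʃunu]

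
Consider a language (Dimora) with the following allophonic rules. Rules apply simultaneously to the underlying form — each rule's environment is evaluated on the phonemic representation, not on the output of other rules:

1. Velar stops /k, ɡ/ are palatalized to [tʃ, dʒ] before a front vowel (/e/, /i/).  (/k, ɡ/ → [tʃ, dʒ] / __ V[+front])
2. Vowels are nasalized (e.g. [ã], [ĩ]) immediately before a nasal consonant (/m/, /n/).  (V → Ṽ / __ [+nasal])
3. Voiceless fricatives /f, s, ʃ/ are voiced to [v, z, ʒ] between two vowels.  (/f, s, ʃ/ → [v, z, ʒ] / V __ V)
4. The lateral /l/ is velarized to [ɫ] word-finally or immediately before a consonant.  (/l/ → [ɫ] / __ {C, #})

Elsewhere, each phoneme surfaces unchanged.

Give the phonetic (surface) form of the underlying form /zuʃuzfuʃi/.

[zuʒuzfuʒi]

/z/ stays [z].
/u/ — between /z/ and /ʃ/; rule 2 does not apply here → [u].
/ʃ/ meets the environment for rule 3 (between two vowels) → [ʒ].
/u/ (between /ʃ/ and /z/) is in the target of rule 2 but the environment (before a nasal consonant) is not met → [u].
/z/ (between /u/ and /f/): no rule targets it → [z].
/f/ (between /z/ and /u/) is in the target of rule 3 but the environment (between two vowels) is not met → [f].
/u/ (between /f/ and /ʃ/): rule 2 targets it, but not before a nasal consonant → unchanged [u].
/ʃ/ (between /u/ and /i/) occurs between two vowels → [ʒ] by rule 3.
/i/ (word-final): rule 2 targets it, but not before a nasal consonant → unchanged [i].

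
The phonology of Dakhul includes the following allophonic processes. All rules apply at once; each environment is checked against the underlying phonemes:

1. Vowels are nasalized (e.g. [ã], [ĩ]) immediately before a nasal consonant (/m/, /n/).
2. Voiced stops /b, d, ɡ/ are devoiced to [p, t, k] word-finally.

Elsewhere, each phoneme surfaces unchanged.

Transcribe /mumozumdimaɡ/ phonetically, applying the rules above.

[mũmozũmdĩmak]

/u/ — between /m/ and /m/, before a nasal consonant — surfaces as [ũ] (rule 1).
/o/ (between /m/ and /z/): rule 1 targets it, but not before a nasal consonant → unchanged [o].
/u/ — between /z/ and /m/, before a nasal consonant — surfaces as [ũ] (rule 1).
/d/ — between /m/ and /i/; rule 2 does not apply here → [d].
/i/ (between /d/ and /m/) occurs before a nasal consonant → [ĩ] by rule 1.
/a/ (between /m/ and /ɡ/): rule 1 targets it, but not before a nasal consonant → unchanged [a].
Rule 2 applies to /ɡ/ (word-final: word-finally) → [k].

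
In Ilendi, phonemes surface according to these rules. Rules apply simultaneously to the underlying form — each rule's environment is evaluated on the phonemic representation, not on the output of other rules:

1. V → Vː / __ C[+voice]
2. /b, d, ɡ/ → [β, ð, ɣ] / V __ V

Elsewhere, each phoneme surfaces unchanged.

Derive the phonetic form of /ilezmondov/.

/i/ meets the environment for rule 1 (before a voiced consonant) → [iː].
/l/ (between /i/ and /e/) is unaffected → [l].
Rule 1 applies to /e/ (between /l/ and /z/: before a voiced consonant) → [eː].
/z/ — not in any rule's target class → [z].
/m/ (between /z/ and /o/) is unaffected → [m].
/o/ (between /m/ and /n/) occurs before a voiced consonant → [oː] by rule 1.
/n/ (between /o/ and /d/) is unaffected → [n].
/d/ (between /n/ and /o/) is in the target of rule 2 but the environment (between two vowels) is not met → [d].
/o/ (between /d/ and /v/) occurs before a voiced consonant → [oː] by rule 1.
/v/ (word-final) is unaffected → [v].

[iːleːzmoːndoːv]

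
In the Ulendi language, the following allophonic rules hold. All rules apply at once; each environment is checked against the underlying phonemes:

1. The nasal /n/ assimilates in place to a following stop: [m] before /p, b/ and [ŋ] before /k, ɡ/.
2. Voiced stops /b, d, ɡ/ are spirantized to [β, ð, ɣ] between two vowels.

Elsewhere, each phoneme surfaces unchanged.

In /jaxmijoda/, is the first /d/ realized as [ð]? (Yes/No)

Yes

/d/ — between /o/ and /a/, between two vowels — surfaces as [ð] (rule 2).
The actual realization is [ð], which matches [ð].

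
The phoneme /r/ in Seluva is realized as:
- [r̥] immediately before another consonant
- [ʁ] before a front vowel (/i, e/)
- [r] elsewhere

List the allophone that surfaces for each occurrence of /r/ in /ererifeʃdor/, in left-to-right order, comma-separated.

Occurrence 1 (position 2): before a front vowel (/i, e/) → [ʁ].
Occurrence 2 (position 4): before a front vowel (/i, e/) → [ʁ].
Occurrence 3 (position 11): no conditioning environment matches → elsewhere allophone [r].

[ʁ], [ʁ], [r]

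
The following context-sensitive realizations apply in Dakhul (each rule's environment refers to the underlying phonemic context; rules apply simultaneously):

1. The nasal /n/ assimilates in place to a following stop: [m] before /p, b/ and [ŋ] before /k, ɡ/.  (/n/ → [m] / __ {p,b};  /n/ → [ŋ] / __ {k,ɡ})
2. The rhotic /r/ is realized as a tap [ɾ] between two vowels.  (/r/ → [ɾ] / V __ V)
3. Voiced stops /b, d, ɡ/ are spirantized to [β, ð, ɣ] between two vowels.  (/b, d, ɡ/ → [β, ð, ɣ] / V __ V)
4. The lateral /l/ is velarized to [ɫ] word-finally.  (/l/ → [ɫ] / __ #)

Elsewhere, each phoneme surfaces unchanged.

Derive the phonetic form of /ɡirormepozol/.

[ɡiɾormepozoɫ]

/ɡ/ (word-initial) fails the environment for rule 3, so it stays [ɡ].
/i/ — not in any rule's target class → [i].
/r/ (between /i/ and /o/): between two vowels, so rule 2 applies → [ɾ].
/o/ (between /r/ and /r/) is unaffected → [o].
/r/ — between /o/ and /m/; rule 2 does not apply here → [r].
/m/ — not in any rule's target class → [m].
/e/ (between /m/ and /p/) is unaffected → [e].
/p/ stays [p].
/o/ (between /p/ and /z/) is unaffected → [o].
/z/ (between /o/ and /o/) is unaffected → [z].
/o/ (between /z/ and /l/): no rule targets it → [o].
/l/ (word-final) occurs word-finally → [ɫ] by rule 4.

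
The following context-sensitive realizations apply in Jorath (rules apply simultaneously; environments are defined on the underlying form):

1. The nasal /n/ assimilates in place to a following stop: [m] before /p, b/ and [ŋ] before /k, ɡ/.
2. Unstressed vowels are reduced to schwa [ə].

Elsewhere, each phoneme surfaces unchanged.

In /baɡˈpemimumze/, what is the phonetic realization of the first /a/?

/a/ (between /b/ and /ɡ/): in an unstressed syllable, so rule 2 applies → [ə].

[ə]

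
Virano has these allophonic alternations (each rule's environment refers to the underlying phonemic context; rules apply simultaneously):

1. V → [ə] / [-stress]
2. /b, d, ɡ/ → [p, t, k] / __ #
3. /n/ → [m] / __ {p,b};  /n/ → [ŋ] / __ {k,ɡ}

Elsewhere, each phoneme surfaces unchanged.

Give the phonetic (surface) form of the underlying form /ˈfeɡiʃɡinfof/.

[ˈfeɡəʃɡənfəf]

/e/ (between /f/ and /ɡ/) is in the target of rule 1 but the environment (in an unstressed syllable) is not met → [e].
/ɡ/ (between /e/ and /i/) fails the environment for rule 2, so it stays [ɡ].
/i/ (between /ɡ/ and /ʃ/) occurs in an unstressed syllable → [ə] by rule 1.
/ɡ/ (between /ʃ/ and /i/): rule 2 targets it, but not word-finally → unchanged [ɡ].
/i/ (between /ɡ/ and /n/) occurs in an unstressed syllable → [ə] by rule 1.
/n/ (between /i/ and /f/) fails the environment for rule 3, so it stays [n].
/o/ — between /f/ and /f/, in an unstressed syllable — surfaces as [ə] (rule 1).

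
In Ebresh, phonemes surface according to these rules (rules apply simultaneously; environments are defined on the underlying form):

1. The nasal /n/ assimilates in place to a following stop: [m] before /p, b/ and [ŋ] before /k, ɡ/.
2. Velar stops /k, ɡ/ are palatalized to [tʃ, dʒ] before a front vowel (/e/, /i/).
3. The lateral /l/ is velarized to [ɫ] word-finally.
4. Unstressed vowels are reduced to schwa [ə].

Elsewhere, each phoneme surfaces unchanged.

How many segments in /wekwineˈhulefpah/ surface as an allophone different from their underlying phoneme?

5

Segments that undergo a rule: /e/ → [ə] (rule 4); /i/ → [ə] (rule 4); /e/ → [ə] (rule 4); /e/ → [ə] (rule 4); /a/ → [ə] (rule 4).
All other segments surface unchanged.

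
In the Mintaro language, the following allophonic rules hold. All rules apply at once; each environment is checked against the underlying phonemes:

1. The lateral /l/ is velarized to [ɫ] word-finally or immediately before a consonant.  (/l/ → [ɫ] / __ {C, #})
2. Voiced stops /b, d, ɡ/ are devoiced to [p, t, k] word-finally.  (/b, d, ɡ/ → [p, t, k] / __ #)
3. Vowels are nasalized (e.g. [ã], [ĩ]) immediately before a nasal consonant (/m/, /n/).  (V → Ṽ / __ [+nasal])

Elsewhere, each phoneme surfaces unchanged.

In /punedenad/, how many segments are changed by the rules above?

3

Segments that undergo a rule: /u/ → [ũ] (rule 3); /e/ → [ẽ] (rule 3); /d/ → [t] (rule 2).
All other segments surface unchanged.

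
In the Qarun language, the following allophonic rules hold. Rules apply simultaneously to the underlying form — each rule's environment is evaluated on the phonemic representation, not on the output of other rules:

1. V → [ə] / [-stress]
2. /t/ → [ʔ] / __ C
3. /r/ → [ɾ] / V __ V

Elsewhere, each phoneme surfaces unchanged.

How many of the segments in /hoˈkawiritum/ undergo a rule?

5

Segments that undergo a rule: /o/ → [ə] (rule 1); /i/ → [ə] (rule 1); /r/ → [ɾ] (rule 3); /i/ → [ə] (rule 1); /u/ → [ə] (rule 1).
All other segments surface unchanged.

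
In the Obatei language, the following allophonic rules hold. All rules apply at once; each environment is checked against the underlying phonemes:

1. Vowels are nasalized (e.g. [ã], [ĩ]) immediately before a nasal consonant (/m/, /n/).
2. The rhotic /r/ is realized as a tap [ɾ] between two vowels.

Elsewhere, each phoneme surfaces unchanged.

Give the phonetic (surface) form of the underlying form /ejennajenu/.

[ejẽnnajẽnu]

/e/ (word-initial) is in the target of rule 1 but the environment (before a nasal consonant) is not met → [e].
/j/ — not in any rule's target class → [j].
/e/ (between /j/ and /n/): before a nasal consonant, so rule 1 applies → [ẽ].
/n/ (between /e/ and /n/): no rule targets it → [n].
/n/ (between /n/ and /a/) is unaffected → [n].
/a/ (between /n/ and /j/) is in the target of rule 1 but the environment (before a nasal consonant) is not met → [a].
/j/ (between /a/ and /e/): no rule targets it → [j].
/e/ — between /j/ and /n/, before a nasal consonant — surfaces as [ẽ] (rule 1).
/n/ (between /e/ and /u/): no rule targets it → [n].
/u/ (word-final) fails the environment for rule 1, so it stays [u].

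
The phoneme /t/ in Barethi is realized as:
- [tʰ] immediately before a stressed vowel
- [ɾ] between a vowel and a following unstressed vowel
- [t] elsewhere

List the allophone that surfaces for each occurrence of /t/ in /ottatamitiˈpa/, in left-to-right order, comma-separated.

[t], [t], [ɾ], [ɾ]

Occurrence 1 (position 2): no conditioning environment matches → elsewhere allophone [t].
Occurrence 2 (position 3): no conditioning environment matches → elsewhere allophone [t].
Occurrence 3 (position 5): between a vowel and an unstressed vowel → [ɾ].
Occurrence 4 (position 9): between a vowel and an unstressed vowel → [ɾ].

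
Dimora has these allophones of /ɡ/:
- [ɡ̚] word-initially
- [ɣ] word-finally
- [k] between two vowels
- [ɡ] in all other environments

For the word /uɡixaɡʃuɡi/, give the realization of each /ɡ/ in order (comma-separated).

[k], [ɡ], [k]

Occurrence 1 (position 2): between two vowels → [k].
Occurrence 2 (position 6): no conditioning environment matches → elsewhere allophone [ɡ].
Occurrence 3 (position 9): between two vowels → [k].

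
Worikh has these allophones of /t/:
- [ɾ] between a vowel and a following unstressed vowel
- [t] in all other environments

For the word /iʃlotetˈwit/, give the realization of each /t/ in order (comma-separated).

[ɾ], [t], [t]

Occurrence 1 (position 5): between a vowel and a following unstressed vowel → [ɾ].
Occurrence 2 (position 7): no conditioning environment matches → elsewhere allophone [t].
Occurrence 3 (position 10): no conditioning environment matches → elsewhere allophone [t].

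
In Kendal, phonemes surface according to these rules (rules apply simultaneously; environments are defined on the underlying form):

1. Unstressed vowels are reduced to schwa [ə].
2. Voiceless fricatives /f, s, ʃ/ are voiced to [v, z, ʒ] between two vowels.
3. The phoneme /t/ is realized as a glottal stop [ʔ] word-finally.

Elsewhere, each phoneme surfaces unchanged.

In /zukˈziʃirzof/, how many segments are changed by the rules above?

Segments that undergo a rule: /u/ → [ə] (rule 1); /ʃ/ → [ʒ] (rule 2); /i/ → [ə] (rule 1); /o/ → [ə] (rule 1).
All other segments surface unchanged.

4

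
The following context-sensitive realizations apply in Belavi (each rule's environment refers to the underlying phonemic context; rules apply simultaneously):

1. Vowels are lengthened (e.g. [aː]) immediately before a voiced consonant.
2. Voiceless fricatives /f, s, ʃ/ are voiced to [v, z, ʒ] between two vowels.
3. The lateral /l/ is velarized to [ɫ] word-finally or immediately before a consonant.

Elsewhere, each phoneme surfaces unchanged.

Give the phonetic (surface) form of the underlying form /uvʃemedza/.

[uːvʃeːmeːdza]

/u/ (word-initial): before a voiced consonant, so rule 1 applies → [uː].
/v/ (between /u/ and /ʃ/) is unaffected → [v].
/ʃ/ (between /v/ and /e/): rule 2 targets it, but not between two vowels → unchanged [ʃ].
Rule 1 applies to /e/ (between /ʃ/ and /m/: before a voiced consonant) → [eː].
/m/ (between /e/ and /e/) is unaffected → [m].
/e/ (between /m/ and /d/): before a voiced consonant, so rule 1 applies → [eː].
/d/ (between /e/ and /z/): no rule targets it → [d].
/z/ stays [z].
/a/ (word-final) is in the target of rule 1 but the environment (before a voiced consonant) is not met → [a].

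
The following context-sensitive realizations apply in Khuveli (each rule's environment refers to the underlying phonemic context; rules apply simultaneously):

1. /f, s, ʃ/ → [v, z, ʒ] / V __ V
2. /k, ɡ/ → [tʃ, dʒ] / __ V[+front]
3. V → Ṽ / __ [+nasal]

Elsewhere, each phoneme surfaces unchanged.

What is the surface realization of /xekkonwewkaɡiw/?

[xekkõnwewkadʒiw]

/x/ (word-initial): no rule targets it → [x].
/e/ (between /x/ and /k/) fails the environment for rule 3, so it stays [e].
/k/ (between /e/ and /k/) fails the environment for rule 2, so it stays [k].
/k/ (between /k/ and /o/) fails the environment for rule 2, so it stays [k].
/o/ (between /k/ and /n/) occurs before a nasal consonant → [õ] by rule 3.
/n/ (between /o/ and /w/): no rule targets it → [n].
/w/ — not in any rule's target class → [w].
/e/ (between /w/ and /w/) fails the environment for rule 3, so it stays [e].
/w/ stays [w].
/k/ (between /w/ and /a/) fails the environment for rule 2, so it stays [k].
/a/ (between /k/ and /ɡ/) is in the target of rule 3 but the environment (before a nasal consonant) is not met → [a].
/ɡ/ meets the environment for rule 2 (before a front vowel) → [dʒ].
/i/ (between /ɡ/ and /w/) fails the environment for rule 3, so it stays [i].
/w/ — not in any rule's target class → [w].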